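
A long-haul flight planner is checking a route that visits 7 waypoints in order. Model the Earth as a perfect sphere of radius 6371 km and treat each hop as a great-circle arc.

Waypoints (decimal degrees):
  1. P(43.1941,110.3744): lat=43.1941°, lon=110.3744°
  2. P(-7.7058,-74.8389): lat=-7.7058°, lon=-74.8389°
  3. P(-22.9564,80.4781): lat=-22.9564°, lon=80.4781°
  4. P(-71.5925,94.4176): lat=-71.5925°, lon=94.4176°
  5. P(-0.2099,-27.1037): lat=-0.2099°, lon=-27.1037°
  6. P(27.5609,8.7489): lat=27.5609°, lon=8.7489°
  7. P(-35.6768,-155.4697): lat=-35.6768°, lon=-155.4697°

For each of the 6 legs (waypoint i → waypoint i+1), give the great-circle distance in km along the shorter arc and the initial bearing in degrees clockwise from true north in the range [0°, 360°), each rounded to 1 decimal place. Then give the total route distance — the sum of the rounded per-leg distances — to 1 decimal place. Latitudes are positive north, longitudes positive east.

Leg 1: dist=16036.3 km, bearing=8.9°
Leg 2: dist=15675.2 km, bearing=142.4°
Leg 3: dist=5480.4 km, bearing=174.2°
Leg 4: dist=11041.7 km, bearing=239.7°
Leg 5: dist=4915.4 km, bearing=48.1°
Leg 6: dist=18272.8 km, bearing=234.9°
Total: 71421.8 km

Leg 1: φ1=0.7538793, φ2=-0.1344916, Δφ=-0.8883708, Δλ=-3.2325819 rad; a=sin²(Δφ/2)+cosφ1·cosφ2·sin²(Δλ/2)=0.9056227624; c=2·atan2(√a, √(1-a))=2.517075479; dist=6371·c=16036.288 ≈ 16036.3 km; running total=16036.3 km
Leg 1 bearing: y=sinΔλ·cosφ2=0.09004322, x=cosφ1·sinφ2-sinφ1·cosφ2·cosΔλ=0.57773083; θ=atan2(y, x)=8.8587° ≈ 8.9°
Leg 2: φ1=-0.1344916, φ2=-0.4006648, Δφ=-0.2661732, Δλ=2.7107930 rad; a=sin²(Δφ/2)+cosφ1·cosφ2·sin²(Δλ/2)=0.8884084647; c=2·atan2(√a, √(1-a))=2.460391577; dist=6371·c=15675.155 ≈ 15675.2 km; running total=31711.5 km
Leg 2 bearing: y=sinΔλ·cosφ2=0.38452458, x=cosφ1·sinφ2-sinφ1·cosφ2·cosΔλ=-0.49869460; θ=atan2(y, x)=142.3655° ≈ 142.4°
Leg 3: φ1=-0.4006648, φ2=-1.2495248, Δφ=-0.8488601, Δλ=0.2432902 rad; a=sin²(Δφ/2)+cosφ1·cosφ2·sin²(Δλ/2)=0.1738618582; c=2·atan2(√a, √(1-a))=0.860212669; dist=6371·c=5480.415 ≈ 5480.4 km; running total=37191.9 km
Leg 3 bearing: y=sinΔλ·cosφ2=0.07606889, x=cosφ1·sinφ2-sinφ1·cosφ2·cosΔλ=-0.75415461; θ=atan2(y, x)=174.2403° ≈ 174.2°
Leg 4: φ1=-1.2495248, φ2=-0.0036634, Δφ=1.2458614, Δλ=-2.1209468 rad; a=sin²(Δφ/2)+cosφ1·cosφ2·sin²(Δλ/2)=0.5808070206; c=2·atan2(√a, √(1-a))=1.733122303; dist=6371·c=11041.722 ≈ 11041.7 km; running total=48233.6 km
Leg 4 bearing: y=sinΔλ·cosφ2=-0.85244014, x=cosφ1·sinφ2-sinφ1·cosφ2·cosΔλ=-0.49721897; θ=atan2(y, x)=-120.2545° <0 so +360° → 239.7455° ≈ 239.7°
Leg 5: φ1=-0.0036634, φ2=0.4810284, Δφ=0.4846919, Δλ=0.6257459 rad; a=sin²(Δφ/2)+cosφ1·cosφ2·sin²(Δλ/2)=0.1415761596; c=2·atan2(√a, √(1-a))=0.771525786; dist=6371·c=4915.391 ≈ 4915.4 km; running total=53149.0 km
Leg 5 bearing: y=sinΔλ·cosφ2=0.51923628, x=cosφ1·sinφ2-sinφ1·cosφ2·cosΔλ=0.46532041; θ=atan2(y, x)=48.1345° ≈ 48.1°
Leg 6: φ1=0.4810284, φ2=-0.6226776, Δφ=-1.1037061, Δλ=-2.8661553 rad; a=sin²(Δφ/2)+cosφ1·cosφ2·sin²(Δλ/2)=0.9814199512; c=2·atan2(√a, √(1-a))=2.868124003; dist=6371·c=18272.818 ≈ 18272.8 km; running total=71421.8 km
Leg 6 bearing: y=sinΔλ·cosφ2=-0.22092487, x=cosφ1·sinφ2-sinφ1·cosφ2·cosΔλ=-0.15534325; θ=atan2(y, x)=-125.1130° <0 so +360° → 234.8870° ≈ 234.9°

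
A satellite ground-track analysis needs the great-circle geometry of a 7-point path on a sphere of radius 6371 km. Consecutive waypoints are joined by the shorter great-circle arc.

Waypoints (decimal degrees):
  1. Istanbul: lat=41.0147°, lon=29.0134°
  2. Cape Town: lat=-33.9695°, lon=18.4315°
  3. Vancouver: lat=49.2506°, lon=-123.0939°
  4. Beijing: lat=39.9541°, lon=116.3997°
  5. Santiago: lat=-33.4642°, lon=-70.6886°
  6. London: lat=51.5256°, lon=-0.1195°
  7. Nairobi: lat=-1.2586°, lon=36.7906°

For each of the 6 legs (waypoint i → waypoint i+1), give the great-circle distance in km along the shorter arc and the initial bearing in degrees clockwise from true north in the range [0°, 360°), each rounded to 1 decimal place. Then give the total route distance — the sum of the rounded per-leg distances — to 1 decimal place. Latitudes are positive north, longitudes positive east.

Leg 1: dist=8408.0 km, bearing=189.0°
Leg 2: dist=16445.6 km, bearing=310.2°
Leg 3: dist=8512.7 km, bearing=317.2°
Leg 4: dist=19056.6 km, bearing=43.4°
Leg 5: dist=11676.9 km, bearing=37.4°
Leg 6: dist=6816.8 km, bearing=136.8°
Total: 70916.6 km

Leg 1: φ1=0.7158416, φ2=-0.5928796, Δφ=-1.3087212, Δλ=-0.1846890 rad; a=sin²(Δφ/2)+cosφ1·cosφ2·sin²(Δλ/2)=0.3757783853; c=2·atan2(√a, √(1-a))=1.319723564; dist=6371·c=8407.959 ≈ 8408.0 km; running total=8408.0 km
Leg 1 bearing: y=sinΔλ·cosφ2=-0.15229979, x=cosφ1·sinφ2-sinφ1·cosφ2·cosΔλ=-0.95659852; θ=atan2(y, x)=-170.9539° <0 so +360° → 189.0461° ≈ 189.0°
Leg 2: φ1=-0.5928796, φ2=0.8595851, Δφ=1.4524647, Δλ=-2.4700842 rad; a=sin²(Δφ/2)+cosφ1·cosφ2·sin²(Δλ/2)=0.9235543431; c=2·atan2(√a, √(1-a))=2.581317058; dist=6371·c=16445.571 ≈ 16445.6 km; running total=24853.6 km
Leg 2 bearing: y=sinΔλ·cosφ2=-0.40612106, x=cosφ1·sinφ2-sinφ1·cosφ2·cosΔλ=0.34274271; θ=atan2(y, x)=-49.8376° <0 so +360° → 310.1624° ≈ 310.2°
Leg 3: φ1=0.8595851, φ2=0.6973306, Δφ=-0.1622545, Δλ=4.1799519 rad; a=sin²(Δφ/2)+cosφ1·cosφ2·sin²(Δλ/2)=0.3837569354; c=2·atan2(√a, √(1-a))=1.336163253; dist=6371·c=8512.696 ≈ 8512.7 km; running total=33366.3 km
Leg 3 bearing: y=sinΔλ·cosφ2=-0.66044624, x=cosφ1·sinφ2-sinφ1·cosφ2·cosΔλ=0.71397546; θ=atan2(y, x)=-42.7696° <0 so +360° → 317.2304° ≈ 317.2°
Leg 4: φ1=0.6973306, φ2=-0.5840605, Δφ=-1.2813911, Δλ=-3.2653068 rad; a=sin²(Δφ/2)+cosφ1·cosφ2·sin²(Δλ/2)=0.9943521483; c=2·atan2(√a, √(1-a))=2.991146429; dist=6371·c=19056.594 ≈ 19056.6 km; running total=52422.9 km
Leg 4 bearing: y=sinΔλ·cosφ2=0.10294308, x=cosφ1·sinφ2-sinφ1·cosφ2·cosΔλ=0.10893364; θ=atan2(y, x)=43.3805° ≈ 43.4°
Leg 5: φ1=-0.5840605, φ2=0.8992914, Δφ=1.4833518, Δλ=1.2316631 rad; a=sin²(Δφ/2)+cosφ1·cosφ2·sin²(Δλ/2)=0.6295153114; c=2·atan2(√a, √(1-a))=1.832814762; dist=6371·c=11676.863 ≈ 11676.9 km; running total=64099.8 km
Leg 5 bearing: y=sinΔλ·cosφ2=0.58672849, x=cosφ1·sinφ2-sinφ1·cosφ2·cosΔλ=0.76723713; θ=atan2(y, x)=37.4062° ≈ 37.4°
Leg 6: φ1=0.8992914, φ2=-0.0219667, Δφ=-0.9212581, Δλ=0.6442028 rad; a=sin²(Δφ/2)+cosφ1·cosφ2·sin²(Δλ/2)=0.2599231024; c=2·atan2(√a, √(1-a))=1.069966295; dist=6371·c=6816.755 ≈ 6816.8 km; running total=70916.6 km
Leg 6 bearing: y=sinΔλ·cosφ2=0.60041629, x=cosφ1·sinφ2-sinφ1·cosφ2·cosΔλ=-0.63949403; θ=atan2(y, x)=136.8052° ≈ 136.8°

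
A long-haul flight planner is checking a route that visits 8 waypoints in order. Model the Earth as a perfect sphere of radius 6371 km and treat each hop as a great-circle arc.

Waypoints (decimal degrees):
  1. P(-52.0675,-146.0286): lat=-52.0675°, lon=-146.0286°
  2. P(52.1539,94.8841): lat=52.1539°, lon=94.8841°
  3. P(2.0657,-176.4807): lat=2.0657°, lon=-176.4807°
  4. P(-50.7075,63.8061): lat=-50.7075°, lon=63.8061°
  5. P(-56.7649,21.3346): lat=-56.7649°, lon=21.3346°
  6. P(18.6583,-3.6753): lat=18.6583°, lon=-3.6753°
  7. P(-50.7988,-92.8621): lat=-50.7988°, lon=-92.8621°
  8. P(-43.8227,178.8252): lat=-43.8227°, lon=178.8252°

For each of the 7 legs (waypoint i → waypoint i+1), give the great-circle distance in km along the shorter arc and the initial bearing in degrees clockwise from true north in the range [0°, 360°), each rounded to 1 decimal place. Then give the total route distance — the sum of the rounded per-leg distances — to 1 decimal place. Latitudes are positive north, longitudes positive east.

Leg 1: φ1=-0.9087493, φ2=0.9102573, Δφ=1.8190066, Δλ=4.2047198 rad; a=sin²(Δφ/2)+cosφ1·cosφ2·sin²(Δλ/2)=0.9030948232; c=2·atan2(√a, √(1-a))=2.508479752; dist=6371·c=15981.524 ≈ 15981.5 km; running total=15981.5 km
Leg 1 bearing: y=sinΔλ·cosφ2=-0.53616262, x=cosφ1·sinφ2-sinφ1·cosφ2·cosΔλ=0.25017574; θ=atan2(y, x)=-64.9860° <0 so +360° → 295.0140° ≈ 295.0°
Leg 2: φ1=0.9102573, φ2=0.0360533, Δφ=-0.8742040, Δλ=-4.7362092 rad; a=sin²(Δφ/2)+cosφ1·cosφ2·sin²(Δλ/2)=0.4784662124; c=2·atan2(√a, √(1-a))=1.527715427; dist=6371·c=9733.075 ≈ 9733.1 km; running total=25714.6 km
Leg 2 bearing: y=sinΔλ·cosφ2=0.99906665, x=cosφ1·sinφ2-sinφ1·cosφ2·cosΔλ=0.00331948; θ=atan2(y, x)=89.8096° ≈ 89.8°
Leg 3: φ1=0.0360533, φ2=-0.8850128, Δφ=-0.9210661, Δλ=4.1937958 rad; a=sin²(Δφ/2)+cosφ1·cosφ2·sin²(Δλ/2)=0.6707915031; c=2·atan2(√a, √(1-a))=1.919397025; dist=6371·c=12228.478 ≈ 12228.5 km; running total=37943.1 km
Leg 3 bearing: y=sinΔλ·cosφ2=-0.55001429, x=cosφ1·sinφ2-sinφ1·cosφ2·cosΔλ=-0.76210585; θ=atan2(y, x)=-144.1819° <0 so +360° → 215.8181° ≈ 215.8°
Leg 4: φ1=-0.8850128, φ2=-0.9907344, Δφ=-0.1057216, Δλ=-0.7412675 rad; a=sin²(Δφ/2)+cosφ1·cosφ2·sin²(Δλ/2)=0.0483269271; c=2·atan2(√a, √(1-a))=0.443288327; dist=6371·c=2824.190 ≈ 2824.2 km; running total=40767.3 km
Leg 4 bearing: y=sinΔλ·cosφ2=-0.37007355, x=cosφ1·sinφ2-sinφ1·cosφ2·cosΔλ=-0.21682091; θ=atan2(y, x)=-120.3654° <0 so +360° → 239.6346° ≈ 239.6°
Leg 5: φ1=-0.9907344, φ2=0.3256488, Δφ=1.3163832, Δλ=-0.4365051 rad; a=sin²(Δφ/2)+cosφ1·cosφ2·sin²(Δλ/2)=0.3985060261; c=2·atan2(√a, √(1-a))=1.366387890; dist=6371·c=8705.257 ≈ 8705.3 km; running total=49472.6 km
Leg 5 bearing: y=sinΔλ·cosφ2=-0.40055523, x=cosφ1·sinφ2-sinφ1·cosφ2·cosΔλ=0.89350512; θ=atan2(y, x)=-24.1465° <0 so +360° → 335.8535° ≈ 335.9°
Leg 6: φ1=0.3256488, φ2=-0.8866063, Δφ=-1.2122551, Δλ=-1.5566033 rad; a=sin²(Δφ/2)+cosφ1·cosφ2·sin²(Δλ/2)=0.6197099275; c=2·atan2(√a, √(1-a))=1.812564611; dist=6371·c=11547.849 ≈ 11547.8 km; running total=61020.4 km
Leg 6 bearing: y=sinΔλ·cosφ2=-0.63198187, x=cosφ1·sinφ2-sinφ1·cosφ2·cosΔλ=-0.73707330; θ=atan2(y, x)=-139.3895° <0 so +360° → 220.6105° ≈ 220.6°
Leg 7: φ1=-0.8866063, φ2=-0.7648504, Δφ=0.1217559, Δλ=4.7418379 rad; a=sin²(Δφ/2)+cosφ1·cosφ2·sin²(Δλ/2)=0.2249939715; c=2·atan2(√a, √(1-a))=0.988417652; dist=6371·c=6297.209 ≈ 6297.2 km; running total=67317.6 km
Leg 7 bearing: y=sinΔλ·cosφ2=-0.72117312, x=cosφ1·sinφ2-sinφ1·cosφ2·cosΔλ=-0.42118412; θ=atan2(y, x)=-120.2861° <0 so +360° → 239.7139° ≈ 239.7°

Leg 1: dist=15981.5 km, bearing=295.0°
Leg 2: dist=9733.1 km, bearing=89.8°
Leg 3: dist=12228.5 km, bearing=215.8°
Leg 4: dist=2824.2 km, bearing=239.6°
Leg 5: dist=8705.3 km, bearing=335.9°
Leg 6: dist=11547.8 km, bearing=220.6°
Leg 7: dist=6297.2 km, bearing=239.7°
Total: 67317.6 km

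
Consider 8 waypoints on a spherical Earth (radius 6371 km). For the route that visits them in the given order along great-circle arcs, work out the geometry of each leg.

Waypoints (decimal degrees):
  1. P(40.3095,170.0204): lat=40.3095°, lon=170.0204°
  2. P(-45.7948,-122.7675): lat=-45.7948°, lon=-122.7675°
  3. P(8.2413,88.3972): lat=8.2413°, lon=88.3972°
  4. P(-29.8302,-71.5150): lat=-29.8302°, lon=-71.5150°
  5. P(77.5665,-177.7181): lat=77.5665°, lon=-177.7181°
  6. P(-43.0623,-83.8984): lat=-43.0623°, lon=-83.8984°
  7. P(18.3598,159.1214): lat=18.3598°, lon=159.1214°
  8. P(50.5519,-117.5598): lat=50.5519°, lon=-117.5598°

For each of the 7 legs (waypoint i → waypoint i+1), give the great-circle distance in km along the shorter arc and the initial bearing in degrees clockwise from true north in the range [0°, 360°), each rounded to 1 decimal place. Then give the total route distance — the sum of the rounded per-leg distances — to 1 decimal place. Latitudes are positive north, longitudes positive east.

Leg 1: φ1=0.7035335, φ2=-0.7992700, Δφ=-1.5028035, Δλ=-5.1101129 rad; a=sin²(Δφ/2)+cosφ1·cosφ2·sin²(Δλ/2)=0.6289045853; c=2·atan2(√a, √(1-a))=1.831550362; dist=6371·c=11668.807 ≈ 11668.8 km; running total=11668.8 km
Leg 1 bearing: y=sinΔλ·cosφ2=0.64280784, x=cosφ1·sinφ2-sinφ1·cosφ2·cosΔλ=-0.72134077; θ=atan2(y, x)=138.2948° ≈ 138.3°
Leg 2: φ1=-0.7992700, φ2=0.1438378, Δφ=0.9431079, Δλ=3.6855193 rad; a=sin²(Δφ/2)+cosφ1·cosφ2·sin²(Δλ/2)=0.8466008408; c=2·atan2(√a, √(1-a))=2.336718137; dist=6371·c=14887.231 ≈ 14887.2 km; running total=26556.0 km
Leg 2 bearing: y=sinΔλ·cosφ2=-0.51215578, x=cosφ1·sinφ2-sinφ1·cosφ2·cosΔλ=-0.50711723; θ=atan2(y, x)=-134.7168° <0 so +360° → 225.2832° ≈ 225.3°
Leg 3: φ1=0.1438378, φ2=-0.5206352, Δφ=-0.6644730, Δλ=-2.7909944 rad; a=sin²(Δφ/2)+cosφ1·cosφ2·sin²(Δλ/2)=0.9388101389; c=2·atan2(√a, √(1-a))=2.641671328; dist=6371·c=16830.088 ≈ 16830.1 km; running total=43386.1 km
Leg 3 bearing: y=sinΔλ·cosφ2=-0.29795247, x=cosφ1·sinφ2-sinφ1·cosφ2·cosΔλ=-0.37550895; θ=atan2(y, x)=-141.5693° <0 so +360° → 218.4307° ≈ 218.4°
Leg 4: φ1=-0.5206352, φ2=1.3537908, Δφ=1.8744260, Δλ=-1.8535938 rad; a=sin²(Δφ/2)+cosφ1·cosφ2·sin²(Δλ/2)=0.7689420920; c=2·atan2(√a, √(1-a))=2.138721612; dist=6371·c=13625.795 ≈ 13625.8 km; running total=57011.9 km
Leg 4 bearing: y=sinΔλ·cosφ2=-0.20675406, x=cosφ1·sinφ2-sinφ1·cosφ2·cosΔλ=0.81727190; θ=atan2(y, x)=-14.1969° <0 so +360° → 345.8031° ≈ 345.8°
Leg 5: φ1=1.3537908, φ2=-0.7515789, Δφ=-2.1053697, Δλ=1.6374627 rad; a=sin²(Δφ/2)+cosφ1·cosφ2·sin²(Δλ/2)=0.8386292708; c=2·atan2(√a, √(1-a))=2.314826443; dist=6371·c=14747.759 ≈ 14747.8 km; running total=71759.7 km
Leg 5 bearing: y=sinΔλ·cosφ2=0.72898874, x=cosφ1·sinφ2-sinφ1·cosφ2·cosΔλ=-0.09948007; θ=atan2(y, x)=97.7708° ≈ 97.8°
Leg 6: φ1=-0.7515789, φ2=0.3204390, Δφ=1.0720179, Δλ=4.2414957 rad; a=sin²(Δφ/2)+cosφ1·cosφ2·sin²(Δλ/2)=0.7648308282; c=2·atan2(√a, √(1-a))=2.128997951; dist=6371·c=13563.846 ≈ 13563.8 km; running total=85323.5 km
Leg 6 bearing: y=sinΔλ·cosφ2=-0.84580069, x=cosφ1·sinφ2-sinφ1·cosφ2·cosΔλ=-0.06387273; θ=atan2(y, x)=-94.3186° <0 so +360° → 265.6814° ≈ 265.7°
Leg 7: φ1=0.3204390, φ2=0.8822971, Δφ=0.5618581, Δλ=-4.8289979 rad; a=sin²(Δφ/2)+cosφ1·cosφ2·sin²(Δλ/2)=0.3433048210; c=2·atan2(√a, √(1-a))=1.252035178; dist=6371·c=7976.716 ≈ 7976.7 km; running total=93300.2 km
Leg 7 bearing: y=sinΔλ·cosφ2=0.63106407, x=cosφ1·sinφ2-sinφ1·cosφ2·cosΔλ=0.70960879; θ=atan2(y, x)=41.6471° ≈ 41.6°

Leg 1: dist=11668.8 km, bearing=138.3°
Leg 2: dist=14887.2 km, bearing=225.3°
Leg 3: dist=16830.1 km, bearing=218.4°
Leg 4: dist=13625.8 km, bearing=345.8°
Leg 5: dist=14747.8 km, bearing=97.8°
Leg 6: dist=13563.8 km, bearing=265.7°
Leg 7: dist=7976.7 km, bearing=41.6°
Total: 93300.2 km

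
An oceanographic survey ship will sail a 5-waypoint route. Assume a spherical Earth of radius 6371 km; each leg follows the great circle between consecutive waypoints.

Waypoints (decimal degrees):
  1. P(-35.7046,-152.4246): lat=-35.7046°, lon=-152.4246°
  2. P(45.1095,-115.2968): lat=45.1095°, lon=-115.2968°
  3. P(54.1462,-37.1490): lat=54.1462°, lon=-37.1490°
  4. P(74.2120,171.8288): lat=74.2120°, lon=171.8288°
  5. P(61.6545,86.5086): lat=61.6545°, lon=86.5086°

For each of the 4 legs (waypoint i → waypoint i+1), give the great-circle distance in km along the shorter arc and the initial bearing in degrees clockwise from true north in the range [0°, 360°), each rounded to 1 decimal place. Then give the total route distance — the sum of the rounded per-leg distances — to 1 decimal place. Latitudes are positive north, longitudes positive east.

Leg 1: φ1=-0.6231628, φ2=0.7873093, Δφ=1.4104721, Δλ=0.6480024 rad; a=sin²(Δφ/2)+cosφ1·cosφ2·sin²(Δλ/2)=0.4782669102; c=2·atan2(√a, √(1-a))=1.527316449; dist=6371·c=9730.533 ≈ 9730.5 km; running total=9730.5 km
Leg 1 bearing: y=sinΔλ·cosφ2=0.42598959, x=cosφ1·sinφ2-sinφ1·cosφ2·cosΔλ=0.90368333; θ=atan2(y, x)=25.2388° ≈ 25.2°
Leg 2: φ1=0.7873093, φ2=0.9450295, Δφ=0.1577202, Δλ=1.3639364 rad; a=sin²(Δφ/2)+cosφ1·cosφ2·sin²(Δλ/2)=0.1704418861; c=2·atan2(√a, √(1-a))=0.851153337; dist=6371·c=5422.698 ≈ 5422.7 km; running total=15153.2 km
Leg 2 bearing: y=sinΔλ·cosφ2=0.57323186, x=cosφ1·sinφ2-sinφ1·cosφ2·cosΔλ=0.48679670; θ=atan2(y, x)=49.6616° ≈ 49.7°
Leg 3: φ1=0.9450295, φ2=1.2952437, Δφ=0.3502143, Δλ=3.6473507 rad; a=sin²(Δφ/2)+cosφ1·cosφ2·sin²(Δλ/2)=0.1797366193; c=2·atan2(√a, √(1-a))=0.875612313; dist=6371·c=5578.526 ≈ 5578.5 km; running total=20731.7 km
Leg 3 bearing: y=sinΔλ·cosφ2=-0.13181417, x=cosφ1·sinφ2-sinφ1·cosφ2·cosΔλ=0.75653849; θ=atan2(y, x)=-9.8836° <0 so +360° → 350.1164° ≈ 350.1°
Leg 4: φ1=1.2952437, φ2=1.0760740, Δφ=-0.2191697, Δλ=-1.4891184 rad; a=sin²(Δφ/2)+cosφ1·cosφ2·sin²(Δλ/2)=0.0712809097; c=2·atan2(√a, √(1-a))=0.540525896; dist=6371·c=3443.690 ≈ 3443.7 km; running total=24175.4 km
Leg 4 bearing: y=sinΔλ·cosφ2=-0.47320443, x=cosφ1·sinφ2-sinφ1·cosφ2·cosΔλ=0.20218144; θ=atan2(y, x)=-66.8649° <0 so +360° → 293.1351° ≈ 293.1°

Leg 1: dist=9730.5 km, bearing=25.2°
Leg 2: dist=5422.7 km, bearing=49.7°
Leg 3: dist=5578.5 km, bearing=350.1°
Leg 4: dist=3443.7 km, bearing=293.1°
Total: 24175.4 km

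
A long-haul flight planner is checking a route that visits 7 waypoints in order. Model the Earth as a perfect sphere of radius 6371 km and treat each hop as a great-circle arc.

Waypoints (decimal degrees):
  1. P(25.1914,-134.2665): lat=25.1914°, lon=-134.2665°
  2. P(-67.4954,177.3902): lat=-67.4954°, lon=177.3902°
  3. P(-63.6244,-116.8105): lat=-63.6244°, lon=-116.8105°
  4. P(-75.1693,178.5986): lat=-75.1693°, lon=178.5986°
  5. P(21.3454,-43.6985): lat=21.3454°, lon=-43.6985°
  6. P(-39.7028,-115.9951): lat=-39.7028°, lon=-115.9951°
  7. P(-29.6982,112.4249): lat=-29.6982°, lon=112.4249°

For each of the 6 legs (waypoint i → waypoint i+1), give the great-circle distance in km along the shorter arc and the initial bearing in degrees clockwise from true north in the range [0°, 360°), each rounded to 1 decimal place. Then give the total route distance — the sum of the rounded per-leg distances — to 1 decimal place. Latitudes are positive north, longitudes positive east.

Leg 1: dist=11050.8 km, bearing=196.8°
Leg 2: dist=2911.5 km, bearing=113.3°
Leg 3: dist=2648.2 km, bearing=214.9°
Leg 4: dist=13552.9 km, bearing=132.4°
Leg 5: dist=10100.6 km, bearing=227.1°
Leg 6: dist=10819.2 km, bearing=220.9°
Total: 51083.2 km

Leg 1: φ1=0.4396729, φ2=-1.1780170, Δφ=-1.6176898, Δλ=5.4394356 rad; a=sin²(Δφ/2)+cosφ1·cosφ2·sin²(Δλ/2)=0.5815102947; c=2·atan2(√a, √(1-a))=1.734547755; dist=6371·c=11050.804 ≈ 11050.8 km; running total=11050.8 km
Leg 1 bearing: y=sinΔλ·cosφ2=-0.28597379, x=cosφ1·sinφ2-sinφ1·cosφ2·cosΔλ=-0.94426865; θ=atan2(y, x)=-163.1510° <0 so +360° → 196.8490° ≈ 196.8°
Leg 2: φ1=-1.1780170, φ2=-1.1104553, Δφ=0.0675617, Δλ=-5.1347709 rad; a=sin²(Δφ/2)+cosφ1·cosφ2·sin²(Δλ/2)=0.0513085442; c=2·atan2(√a, √(1-a))=0.456994098; dist=6371·c=2911.509 ≈ 2911.5 km; running total=13962.3 km
Leg 2 bearing: y=sinΔλ·cosφ2=0.40521050, x=cosφ1·sinφ2-sinφ1·cosφ2·cosΔλ=-0.17466642; θ=atan2(y, x)=113.3185° ≈ 113.3°
Leg 3: φ1=-1.1104553, φ2=-1.3119518, Δφ=-0.2014965, Δλ=5.1558614 rad; a=sin²(Δφ/2)+cosφ1·cosφ2·sin²(Δλ/2)=0.0425764642; c=2·atan2(√a, √(1-a))=0.415667291; dist=6371·c=2648.216 ≈ 2648.2 km; running total=16610.5 km
Leg 3 bearing: y=sinΔλ·cosφ2=-0.23120366, x=cosφ1·sinφ2-sinφ1·cosφ2·cosΔλ=-0.33105846; θ=atan2(y, x)=-145.0704° <0 so +360° → 214.9296° ≈ 214.9°
Leg 4: φ1=-1.3119518, φ2=0.3725475, Δφ=1.6844993, Δλ=-3.8798163 rad; a=sin²(Δφ/2)+cosφ1·cosφ2·sin²(Δλ/2)=0.7641018816; c=2·atan2(√a, √(1-a))=2.127280081; dist=6371·c=13552.901 ≈ 13552.9 km; running total=30163.4 km
Leg 4 bearing: y=sinΔλ·cosφ2=0.62681107, x=cosφ1·sinφ2-sinφ1·cosφ2·cosΔλ=-0.57280770; θ=atan2(y, x)=132.4224° ≈ 132.4°
Leg 5: φ1=0.3725475, φ2=-0.6929446, Δφ=-1.0654921, Δλ=-1.2618137 rad; a=sin²(Δφ/2)+cosφ1·cosφ2·sin²(Δλ/2)=0.5073050971; c=2·atan2(√a, √(1-a))=1.585407041; dist=6371·c=10100.628 ≈ 10100.6 km; running total=40264.0 km
Leg 5 bearing: y=sinΔλ·cosφ2=-0.73293370, x=cosφ1·sinφ2-sinφ1·cosφ2·cosΔλ=-0.68014317; θ=atan2(y, x)=-132.8605° <0 so +360° → 227.1395° ≈ 227.1°
Leg 6: φ1=-0.6929446, φ2=-0.5183314, Δφ=0.1746132, Δλ=3.9866811 rad; a=sin²(Δφ/2)+cosφ1·cosφ2·sin²(Δλ/2)=0.5635247549; c=2·atan2(√a, √(1-a))=1.698190140; dist=6371·c=10819.169 ≈ 10819.2 km; running total=51083.2 km
Leg 6 bearing: y=sinΔλ·cosφ2=-0.64977390, x=cosφ1·sinφ2-sinφ1·cosφ2·cosΔλ=-0.74943465; θ=atan2(y, x)=-139.0741° <0 so +360° → 220.9259° ≈ 220.9°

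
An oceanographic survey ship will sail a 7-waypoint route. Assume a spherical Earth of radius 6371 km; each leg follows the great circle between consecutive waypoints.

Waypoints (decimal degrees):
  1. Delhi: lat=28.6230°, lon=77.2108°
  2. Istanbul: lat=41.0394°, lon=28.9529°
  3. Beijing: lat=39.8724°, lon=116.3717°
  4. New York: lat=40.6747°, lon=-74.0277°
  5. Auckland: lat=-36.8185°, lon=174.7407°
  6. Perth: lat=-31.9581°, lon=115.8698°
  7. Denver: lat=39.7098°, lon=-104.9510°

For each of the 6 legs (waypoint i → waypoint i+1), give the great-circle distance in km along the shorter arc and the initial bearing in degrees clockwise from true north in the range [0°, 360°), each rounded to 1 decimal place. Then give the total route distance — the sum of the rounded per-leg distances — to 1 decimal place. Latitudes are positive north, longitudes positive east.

Leg 1: φ1=0.4995656, φ2=0.7162727, Δφ=0.2167071, Δλ=-0.8422592 rad; a=sin²(Δφ/2)+cosφ1·cosφ2·sin²(Δλ/2)=0.1223353549; c=2·atan2(√a, √(1-a))=0.714639885; dist=6371·c=4552.971 ≈ 4553.0 km; running total=4553.0 km
Leg 1 bearing: y=sinΔλ·cosφ2=-0.56278918, x=cosφ1·sinφ2-sinφ1·cosφ2·cosΔλ=0.33577672; θ=atan2(y, x)=-59.1784° <0 so +360° → 300.8216° ≈ 300.8°
Leg 2: φ1=0.7162727, φ2=0.6959047, Δφ=-0.0203680, Δλ=1.5257459 rad; a=sin²(Δφ/2)+cosφ1·cosφ2·sin²(Δλ/2)=0.2765056863; c=2·atan2(√a, √(1-a))=1.107400224; dist=6371·c=7055.247 ≈ 7055.2 km; running total=11608.2 km
Leg 2 bearing: y=sinΔλ·cosφ2=0.76669538, x=cosφ1·sinφ2-sinφ1·cosφ2·cosΔλ=0.46084636; θ=atan2(y, x)=58.9907° ≈ 59.0°
Leg 3: φ1=0.6959047, φ2=0.7099074, Δφ=0.0140028, Δλ=-3.3230964 rad; a=sin²(Δφ/2)+cosφ1·cosφ2·sin²(Δλ/2)=0.5773376654; c=2·atan2(√a, √(1-a))=1.726095148; dist=6371·c=10996.952 ≈ 10997.0 km; running total=22605.2 km
Leg 3 bearing: y=sinΔλ·cosφ2=0.13690192, x=cosφ1·sinφ2-sinφ1·cosφ2·cosΔλ=0.97843416; θ=atan2(y, x)=7.9651° ≈ 8.0°
Leg 4: φ1=0.7099074, φ2=-0.6426041, Δφ=-1.3525115, Δλ=4.3418277 rad; a=sin²(Δφ/2)+cosφ1·cosφ2·sin²(Δλ/2)=0.8052306123; c=2·atan2(√a, √(1-a))=2.227439108; dist=6371·c=14191.015 ≈ 14191.0 km; running total=36796.2 km
Leg 4 bearing: y=sinΔλ·cosφ2=-0.74620077, x=cosφ1·sinφ2-sinφ1·cosφ2·cosΔλ=-0.26555884; θ=atan2(y, x)=-109.5897° <0 so +360° → 250.4103° ≈ 250.4°
Leg 5: φ1=-0.6426041, φ2=-0.5577741, Δφ=0.0848300, Δλ=-1.0274910 rad; a=sin²(Δφ/2)+cosφ1·cosφ2·sin²(Δλ/2)=0.1658367037; c=2·atan2(√a, √(1-a))=0.838839422; dist=6371·c=5344.246 ≈ 5344.2 km; running total=42140.4 km
Leg 5 bearing: y=sinΔλ·cosφ2=-0.72626463, x=cosφ1·sinφ2-sinφ1·cosφ2·cosΔλ=-0.16087031; θ=atan2(y, x)=-102.4896° <0 so +360° → 257.5104° ≈ 257.5°
Leg 6: φ1=-0.5577741, φ2=0.6930668, Δφ=1.2508408, Δλ=-3.8540500 rad; a=sin²(Δφ/2)+cosφ1·cosφ2·sin²(Δλ/2)=0.9160496925; c=2·atan2(√a, √(1-a))=2.553678555; dist=6371·c=16269.486 ≈ 16269.5 km; running total=58409.9 km
Leg 6 bearing: y=sinΔλ·cosφ2=0.50288150, x=cosφ1·sinφ2-sinφ1·cosφ2·cosΔλ=0.23392480; θ=atan2(y, x)=65.0536° ≈ 65.1°

Leg 1: dist=4553.0 km, bearing=300.8°
Leg 2: dist=7055.2 km, bearing=59.0°
Leg 3: dist=10997.0 km, bearing=8.0°
Leg 4: dist=14191.0 km, bearing=250.4°
Leg 5: dist=5344.2 km, bearing=257.5°
Leg 6: dist=16269.5 km, bearing=65.1°
Total: 58409.9 km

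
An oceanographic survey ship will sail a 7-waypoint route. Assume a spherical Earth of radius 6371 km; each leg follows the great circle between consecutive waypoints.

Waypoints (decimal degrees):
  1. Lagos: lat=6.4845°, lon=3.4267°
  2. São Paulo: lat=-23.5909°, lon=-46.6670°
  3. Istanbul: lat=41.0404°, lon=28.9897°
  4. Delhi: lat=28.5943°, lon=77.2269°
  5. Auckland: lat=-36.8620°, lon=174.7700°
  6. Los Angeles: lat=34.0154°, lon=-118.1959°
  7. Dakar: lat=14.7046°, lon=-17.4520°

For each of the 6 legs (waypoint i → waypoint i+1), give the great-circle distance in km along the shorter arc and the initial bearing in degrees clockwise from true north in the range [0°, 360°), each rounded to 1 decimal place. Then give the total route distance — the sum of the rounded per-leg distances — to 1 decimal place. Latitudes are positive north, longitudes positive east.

Leg 1: φ1=0.1131759, φ2=-0.4117389, Δφ=-0.5249148, Δλ=-0.8743000 rad; a=sin²(Δφ/2)+cosφ1·cosφ2·sin²(Δλ/2)=0.2305196882; c=2·atan2(√a, √(1-a))=1.001593634; dist=6371·c=6381.153 ≈ 6381.2 km; running total=6381.2 km
Leg 1 bearing: y=sinΔλ·cosφ2=-0.70298568, x=cosφ1·sinφ2-sinφ1·cosφ2·cosΔλ=-0.46403941; θ=atan2(y, x)=-123.4287° <0 so +360° → 236.5713° ≈ 236.6°
Leg 2: φ1=-0.4117389, φ2=0.7162901, Δφ=1.1280290, Δλ=1.3204585 rad; a=sin²(Δφ/2)+cosφ1·cosφ2·sin²(Δλ/2)=0.5457676492; c=2·atan2(√a, √(1-a))=1.662459934; dist=6371·c=10591.532 ≈ 10591.5 km; running total=16972.7 km
Leg 2 bearing: y=sinΔλ·cosφ2=0.73073601, x=cosφ1·sinφ2-sinφ1·cosφ2·cosΔλ=0.67649551; θ=atan2(y, x)=47.2073° ≈ 47.2°
Leg 3: φ1=0.7162901, φ2=0.4990647, Δφ=-0.2172254, Δλ=0.8418980 rad; a=sin²(Δφ/2)+cosφ1·cosφ2·sin²(Δλ/2)=0.1223304508; c=2·atan2(√a, √(1-a))=0.714624918; dist=6371·c=4552.875 ≈ 4552.9 km; running total=21525.6 km
Leg 3 bearing: y=sinΔλ·cosφ2=0.65493057, x=cosφ1·sinφ2-sinφ1·cosφ2·cosΔλ=-0.02299560; θ=atan2(y, x)=92.0109° ≈ 92.0°
Leg 4: φ1=0.4990647, φ2=-0.6433633, Δφ=-1.1424280, Δλ=1.7024483 rad; a=sin²(Δφ/2)+cosφ1·cosφ2·sin²(Δλ/2)=0.6896640469; c=2·atan2(√a, √(1-a))=1.959866336; dist=6371·c=12486.308 ≈ 12486.3 km; running total=34011.9 km
Leg 4 bearing: y=sinΔλ·cosφ2=0.79315910, x=cosφ1·sinφ2-sinφ1·cosφ2·cosΔλ=-0.47645445; θ=atan2(y, x)=120.9934° ≈ 121.0°
Leg 5: φ1=-0.6433633, φ2=0.5936807, Δφ=1.2370440, Δλ=-5.1132196 rad; a=sin²(Δφ/2)+cosφ1·cosφ2·sin²(Δλ/2)=0.5384133402; c=2·atan2(√a, √(1-a))=1.647698785; dist=6371·c=10497.489 ≈ 10497.5 km; running total=44509.4 km
Leg 5 bearing: y=sinΔλ·cosφ2=0.76318735, x=cosφ1·sinφ2-sinφ1·cosφ2·cosΔλ=0.64159390; θ=atan2(y, x)=49.9470° ≈ 49.9°
Leg 6: φ1=0.5936807, φ2=0.2566437, Δφ=-0.3370370, Δλ=1.7583128 rad; a=sin²(Δφ/2)+cosφ1·cosφ2·sin²(Δλ/2)=0.5037300562; c=2·atan2(√a, √(1-a))=1.578256508; dist=6371·c=10055.072 ≈ 10055.1 km; running total=54564.5 km
Leg 6 bearing: y=sinΔλ·cosφ2=0.95029177, x=cosφ1·sinφ2-sinφ1·cosφ2·cosΔλ=0.31127142; θ=atan2(y, x)=71.8636° ≈ 71.9°

Leg 1: dist=6381.2 km, bearing=236.6°
Leg 2: dist=10591.5 km, bearing=47.2°
Leg 3: dist=4552.9 km, bearing=92.0°
Leg 4: dist=12486.3 km, bearing=121.0°
Leg 5: dist=10497.5 km, bearing=49.9°
Leg 6: dist=10055.1 km, bearing=71.9°
Total: 54564.5 km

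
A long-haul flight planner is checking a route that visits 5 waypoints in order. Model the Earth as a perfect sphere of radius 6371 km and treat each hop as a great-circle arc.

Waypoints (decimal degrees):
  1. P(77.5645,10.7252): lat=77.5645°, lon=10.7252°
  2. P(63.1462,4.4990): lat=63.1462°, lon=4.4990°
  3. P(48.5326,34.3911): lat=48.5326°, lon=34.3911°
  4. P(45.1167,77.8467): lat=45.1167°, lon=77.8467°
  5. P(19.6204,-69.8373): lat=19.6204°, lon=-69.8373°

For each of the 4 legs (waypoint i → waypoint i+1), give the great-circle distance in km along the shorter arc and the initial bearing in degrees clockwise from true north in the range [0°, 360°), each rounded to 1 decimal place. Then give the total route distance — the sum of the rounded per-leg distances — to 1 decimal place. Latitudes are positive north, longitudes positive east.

Leg 1: dist=1617.9 km, bearing=191.2°
Leg 2: dist=2434.8 km, bearing=117.8°
Leg 3: dist=3283.0 km, bearing=80.0°
Leg 4: dist=12108.5 km, bearing=327.8°
Total: 19444.2 km

Leg 1: φ1=1.3537559, φ2=1.1021091, Δφ=-0.2516468, Δλ=-0.1086677 rad; a=sin²(Δφ/2)+cosφ1·cosφ2·sin²(Δλ/2)=0.0160350418; c=2·atan2(√a, √(1-a))=0.253940859; dist=6371·c=1617.857 ≈ 1617.9 km; running total=1617.9 km
Leg 1 bearing: y=sinΔλ·cosφ2=-0.04899033, x=cosφ1·sinφ2-sinφ1·cosφ2·cosΔλ=-0.24639729; θ=atan2(y, x)=-168.7547° <0 so +360° → 191.2453° ≈ 191.2°
Leg 2: φ1=1.1021091, φ2=0.8470537, Δφ=-0.2550554, Δλ=0.5217156 rad; a=sin²(Δφ/2)+cosφ1·cosφ2·sin²(Δλ/2)=0.0360722002; c=2·atan2(√a, √(1-a))=0.382175236; dist=6371·c=2434.838 ≈ 2434.8 km; running total=4052.7 km
Leg 2 bearing: y=sinΔλ·cosφ2=0.33001634, x=cosφ1·sinφ2-sinφ1·cosφ2·cosΔλ=-0.17370436; θ=atan2(y, x)=117.7601° ≈ 117.8°
Leg 3: φ1=0.8470537, φ2=0.7874350, Δφ=-0.0596187, Δλ=0.7584433 rad; a=sin²(Δφ/2)+cosφ1·cosφ2·sin²(Δλ/2)=0.0649282531; c=2·atan2(√a, √(1-a))=0.515302900; dist=6371·c=3282.995 ≈ 3283.0 km; running total=7335.7 km
Leg 3 bearing: y=sinΔλ·cosφ2=0.48535098, x=cosφ1·sinφ2-sinφ1·cosφ2·cosΔλ=0.08535061; θ=atan2(y, x)=80.0263° ≈ 80.0°
Leg 4: φ1=0.7874350, φ2=0.3424406, Δφ=-0.4449944, Δλ=-2.5775721 rad; a=sin²(Δφ/2)+cosφ1·cosφ2·sin²(Δλ/2)=0.6619099122; c=2·atan2(√a, √(1-a))=1.900560402; dist=6371·c=12108.470 ≈ 12108.5 km; running total=19444.2 km
Leg 4 bearing: y=sinΔλ·cosφ2=-0.50354908, x=cosφ1·sinφ2-sinφ1·cosφ2·cosΔλ=0.80098630; θ=atan2(y, x)=-32.1560° <0 so +360° → 327.8440° ≈ 327.8°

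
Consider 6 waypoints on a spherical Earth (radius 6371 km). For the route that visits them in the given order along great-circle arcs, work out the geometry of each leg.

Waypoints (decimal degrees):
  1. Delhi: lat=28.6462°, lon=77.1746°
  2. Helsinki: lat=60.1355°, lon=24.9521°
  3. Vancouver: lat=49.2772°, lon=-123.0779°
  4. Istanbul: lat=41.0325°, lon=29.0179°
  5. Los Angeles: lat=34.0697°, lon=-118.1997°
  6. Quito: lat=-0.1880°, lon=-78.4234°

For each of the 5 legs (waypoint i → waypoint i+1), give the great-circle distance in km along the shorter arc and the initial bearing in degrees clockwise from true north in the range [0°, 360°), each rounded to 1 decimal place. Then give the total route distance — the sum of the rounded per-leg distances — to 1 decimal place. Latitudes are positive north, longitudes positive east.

Leg 1: φ1=0.4999705, φ2=1.0495625, Δφ=0.5495920, Δλ=-0.9114546 rad; a=sin²(Δφ/2)+cosφ1·cosφ2·sin²(Δλ/2)=0.1582787037; c=2·atan2(√a, √(1-a))=0.818328187; dist=6371·c=5213.569 ≈ 5213.6 km; running total=5213.6 km
Leg 1 bearing: y=sinΔλ·cosφ2=-0.39357792, x=cosφ1·sinφ2-sinφ1·cosφ2·cosΔλ=0.61481920; θ=atan2(y, x)=-32.6254° <0 so +360° → 327.3746° ≈ 327.4°
Leg 2: φ1=1.0495625, φ2=0.8600494, Δφ=-0.1895131, Δλ=-2.5836109 rad; a=sin²(Δφ/2)+cosφ1·cosφ2·sin²(Δλ/2)=0.3091781813; c=2·atan2(√a, √(1-a))=1.179222449; dist=6371·c=7512.826 ≈ 7512.8 km; running total=12726.4 km
Leg 2 bearing: y=sinΔλ·cosφ2=-0.34542961, x=cosφ1·sinφ2-sinφ1·cosφ2·cosΔλ=0.85733687; θ=atan2(y, x)=-21.9450° <0 so +360° → 338.0550° ≈ 338.1°
Leg 3: φ1=0.8600494, φ2=0.7161522, Δφ=-0.1438972, Δλ=2.6545725 rad; a=sin²(Δφ/2)+cosφ1·cosφ2·sin²(Δλ/2)=0.4686877372; c=2·atan2(√a, √(1-a))=1.508130795; dist=6371·c=9608.301 ≈ 9608.3 km; running total=22334.7 km
Leg 3 bearing: y=sinΔλ·cosφ2=0.35302579, x=cosφ1·sinφ2-sinφ1·cosφ2·cosΔλ=0.93351538; θ=atan2(y, x)=20.7150° ≈ 20.7°
Leg 4: φ1=0.7161522, φ2=0.5946284, Δφ=-0.1215238, Δλ=-2.5694318 rad; a=sin²(Δφ/2)+cosφ1·cosφ2·sin²(Δλ/2)=0.5787880135; c=2·atan2(√a, √(1-a))=1.729031857; dist=6371·c=11015.662 ≈ 11015.7 km; running total=33350.4 km
Leg 4 bearing: y=sinΔλ·cosφ2=-0.44851372, x=cosφ1·sinφ2-sinφ1·cosφ2·cosΔλ=0.87977567; θ=atan2(y, x)=-27.0127° <0 so +360° → 332.9873° ≈ 333.0°
Leg 5: φ1=0.5946284, φ2=-0.0032812, Δφ=-0.5979097, Δλ=0.6942274 rad; a=sin²(Δφ/2)+cosφ1·cosφ2·sin²(Δλ/2)=0.1826047416; c=2·atan2(√a, √(1-a))=0.883058948; dist=6371·c=5625.969 ≈ 5626.0 km; running total=38976.4 km
Leg 5 bearing: y=sinΔλ·cosφ2=0.63978841, x=cosφ1·sinφ2-sinφ1·cosφ2·cosΔλ=-0.43325719; θ=atan2(y, x)=124.1054° ≈ 124.1°

Leg 1: dist=5213.6 km, bearing=327.4°
Leg 2: dist=7512.8 km, bearing=338.1°
Leg 3: dist=9608.3 km, bearing=20.7°
Leg 4: dist=11015.7 km, bearing=333.0°
Leg 5: dist=5626.0 km, bearing=124.1°
Total: 38976.4 km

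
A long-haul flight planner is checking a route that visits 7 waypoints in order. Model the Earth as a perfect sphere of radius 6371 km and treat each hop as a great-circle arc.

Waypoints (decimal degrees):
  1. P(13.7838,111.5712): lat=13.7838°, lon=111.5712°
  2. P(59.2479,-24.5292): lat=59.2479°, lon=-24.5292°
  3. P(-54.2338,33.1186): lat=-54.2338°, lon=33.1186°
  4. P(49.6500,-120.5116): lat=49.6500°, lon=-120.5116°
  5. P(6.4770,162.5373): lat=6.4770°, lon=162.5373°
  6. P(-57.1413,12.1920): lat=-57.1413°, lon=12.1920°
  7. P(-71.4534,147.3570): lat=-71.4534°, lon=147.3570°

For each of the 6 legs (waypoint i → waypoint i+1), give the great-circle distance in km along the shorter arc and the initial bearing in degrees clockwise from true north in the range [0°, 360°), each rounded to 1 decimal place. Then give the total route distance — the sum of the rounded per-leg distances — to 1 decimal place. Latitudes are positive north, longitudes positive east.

Leg 1: φ1=0.2405727, φ2=1.0340709, Δφ=0.7934982, Δλ=-2.3754001 rad; a=sin²(Δφ/2)+cosφ1·cosφ2·sin²(Δλ/2)=0.5765354240; c=2·atan2(√a, √(1-a))=1.724471326; dist=6371·c=10986.607 ≈ 10986.6 km; running total=10986.6 km
Leg 1 bearing: y=sinΔλ·cosφ2=-0.35455083, x=cosφ1·sinφ2-sinφ1·cosφ2·cosΔλ=0.92242237; θ=atan2(y, x)=-21.0252° <0 so +360° → 338.9748° ≈ 339.0°
Leg 2: φ1=1.0340709, φ2=-0.9465584, Δφ=-1.9806293, Δλ=1.0061439 rad; a=sin²(Δφ/2)+cosφ1·cosφ2·sin²(Δλ/2)=0.7686944198; c=2·atan2(√a, √(1-a))=2.138134138; dist=6371·c=13622.053 ≈ 13622.1 km; running total=24608.7 km
Leg 2 bearing: y=sinΔλ·cosφ2=0.49375314, x=cosφ1·sinφ2-sinφ1·cosφ2·cosΔλ=-0.68368200; θ=atan2(y, x)=144.1633° ≈ 144.2°
Leg 3: φ1=-0.9465584, φ2=0.8665560, Δφ=1.8131143, Δλ=-2.6813528 rad; a=sin²(Δφ/2)+cosφ1·cosφ2·sin²(Δλ/2)=0.9787124928; c=2·atan2(√a, √(1-a))=2.848742531; dist=6371·c=18149.339 ≈ 18149.3 km; running total=42758.0 km
Leg 3 bearing: y=sinΔλ·cosφ2=-0.28757559, x=cosφ1·sinφ2-sinφ1·cosφ2·cosΔλ=-0.02525224; θ=atan2(y, x)=-95.0183° <0 so +360° → 264.9817° ≈ 265.0°
Leg 4: φ1=0.8665560, φ2=0.1130450, Δφ=-0.7535110, Δλ=4.9401352 rad; a=sin²(Δφ/2)+cosφ1·cosφ2·sin²(Δλ/2)=0.3843901910; c=2·atan2(√a, √(1-a))=1.337465242; dist=6371·c=8520.991 ≈ 8521.0 km; running total=51279.0 km
Leg 4 bearing: y=sinΔλ·cosφ2=-0.96795976, x=cosφ1·sinφ2-sinφ1·cosφ2·cosΔλ=-0.09793567; θ=atan2(y, x)=-95.7774° <0 so +360° → 264.2226° ≈ 264.2°
Leg 5: φ1=0.1130450, φ2=-0.9973038, Δφ=-1.1103488, Δλ=-2.6240205 rad; a=sin²(Δφ/2)+cosφ1·cosφ2·sin²(Δλ/2)=0.7816262069; c=2·atan2(√a, √(1-a))=2.169113060; dist=6371·c=13819.419 ≈ 13819.4 km; running total=65098.4 km
Leg 5 bearing: y=sinΔλ·cosφ2=-0.26844786, x=cosφ1·sinφ2-sinφ1·cosφ2·cosΔλ=-0.78146175; θ=atan2(y, x)=-161.0414° <0 so +360° → 198.9586° ≈ 199.0°
Leg 6: φ1=-0.9973038, φ2=-1.2470971, Δφ=-0.2497933, Δλ=2.3590743 rad; a=sin²(Δφ/2)+cosφ1·cosφ2·sin²(Δλ/2)=0.1629983273; c=2·atan2(√a, √(1-a))=0.831181605; dist=6371·c=5295.458 ≈ 5295.5 km; running total=70393.9 km
Leg 6 bearing: y=sinΔλ·cosφ2=0.22426495, x=cosφ1·sinφ2-sinφ1·cosφ2·cosΔλ=-0.70386414; θ=atan2(y, x)=162.3271° ≈ 162.3°

Leg 1: dist=10986.6 km, bearing=339.0°
Leg 2: dist=13622.1 km, bearing=144.2°
Leg 3: dist=18149.3 km, bearing=265.0°
Leg 4: dist=8521.0 km, bearing=264.2°
Leg 5: dist=13819.4 km, bearing=199.0°
Leg 6: dist=5295.5 km, bearing=162.3°
Total: 70393.9 km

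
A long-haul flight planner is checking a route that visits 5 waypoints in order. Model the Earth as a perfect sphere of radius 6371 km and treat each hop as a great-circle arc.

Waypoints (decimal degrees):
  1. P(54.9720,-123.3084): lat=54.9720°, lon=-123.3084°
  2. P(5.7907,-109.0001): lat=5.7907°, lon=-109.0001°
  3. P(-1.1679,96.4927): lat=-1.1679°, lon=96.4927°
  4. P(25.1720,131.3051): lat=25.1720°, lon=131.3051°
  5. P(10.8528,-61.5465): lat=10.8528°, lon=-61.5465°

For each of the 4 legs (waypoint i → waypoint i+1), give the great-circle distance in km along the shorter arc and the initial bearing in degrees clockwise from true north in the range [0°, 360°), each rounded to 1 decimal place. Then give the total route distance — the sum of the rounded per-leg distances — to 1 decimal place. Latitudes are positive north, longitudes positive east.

Leg 1: dist=5616.4 km, bearing=161.4°
Leg 2: dist=17140.2 km, bearing=279.3°
Leg 3: dist=4754.4 km, bearing=49.6°
Leg 4: dist=15774.0 km, bearing=20.7°
Total: 43285.0 km

Leg 1: φ1=0.9594424, φ2=0.1010668, Δφ=-0.8583756, Δλ=0.2497269 rad; a=sin²(Δφ/2)+cosφ1·cosφ2·sin²(Δλ/2)=0.1820231501; c=2·atan2(√a, √(1-a))=0.881552636; dist=6371·c=5616.372 ≈ 5616.4 km; running total=5616.4 km
Leg 1 bearing: y=sinΔλ·cosφ2=0.24587826, x=cosφ1·sinφ2-sinφ1·cosφ2·cosΔλ=-0.73150993; θ=atan2(y, x)=161.4213° ≈ 161.4°
Leg 2: φ1=0.1010668, φ2=-0.0203837, Δφ=-0.1214505, Δλ=3.5865259 rad; a=sin²(Δφ/2)+cosφ1·cosφ2·sin²(Δλ/2)=0.9499516033; c=2·atan2(√a, √(1-a))=2.690343833; dist=6371·c=17140.181 ≈ 17140.2 km; running total=22756.6 km
Leg 2 bearing: y=sinΔλ·cosφ2=-0.43030826, x=cosφ1·sinφ2-sinφ1·cosφ2·cosΔλ=0.07077443; θ=atan2(y, x)=-80.6600° <0 so +360° → 279.3400° ≈ 279.3°
Leg 3: φ1=-0.0203837, φ2=0.4393343, Δφ=0.4597180, Δλ=0.6075910 rad; a=sin²(Δφ/2)+cosφ1·cosφ2·sin²(Δλ/2)=0.1328833587; c=2·atan2(√a, √(1-a))=0.746259694; dist=6371·c=4754.421 ≈ 4754.4 km; running total=27511.0 km
Leg 3 bearing: y=sinΔλ·cosφ2=0.51667659, x=cosφ1·sinφ2-sinφ1·cosφ2·cosΔλ=0.44039390; θ=atan2(y, x)=49.5571° ≈ 49.6°
Leg 4: φ1=0.4393343, φ2=0.1894171, Δφ=-0.2499172, Δλ=-3.3658954 rad; a=sin²(Δφ/2)+cosφ1·cosφ2·sin²(Δλ/2)=0.8932481815; c=2·atan2(√a, √(1-a))=2.475911617; dist=6371·c=15774.033 ≈ 15774.0 km; running total=43285.0 km
Leg 4 bearing: y=sinΔλ·cosφ2=0.21844833, x=cosφ1·sinφ2-sinφ1·cosφ2·cosΔλ=0.57767101; θ=atan2(y, x)=20.7143° ≈ 20.7°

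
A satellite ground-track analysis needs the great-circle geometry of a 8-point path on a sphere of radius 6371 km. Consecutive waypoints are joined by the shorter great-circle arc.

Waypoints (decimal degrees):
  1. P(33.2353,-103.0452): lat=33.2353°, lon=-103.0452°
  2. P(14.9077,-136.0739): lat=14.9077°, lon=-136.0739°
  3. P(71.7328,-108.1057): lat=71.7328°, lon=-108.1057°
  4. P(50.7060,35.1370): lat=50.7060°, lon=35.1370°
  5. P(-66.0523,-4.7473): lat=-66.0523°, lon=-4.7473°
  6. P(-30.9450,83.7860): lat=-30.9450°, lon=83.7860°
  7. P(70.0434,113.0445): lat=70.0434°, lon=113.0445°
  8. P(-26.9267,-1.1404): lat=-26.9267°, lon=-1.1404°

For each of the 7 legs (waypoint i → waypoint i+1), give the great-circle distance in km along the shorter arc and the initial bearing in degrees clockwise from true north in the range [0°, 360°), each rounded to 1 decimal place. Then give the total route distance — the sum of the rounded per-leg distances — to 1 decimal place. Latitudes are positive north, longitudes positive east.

Leg 1: φ1=0.5800654, φ2=0.2601884, Δφ=-0.3198770, Δλ=-0.5764596 rad; a=sin²(Δφ/2)+cosφ1·cosφ2·sin²(Δλ/2)=0.0906724280; c=2·atan2(√a, √(1-a))=0.611731022; dist=6371·c=3897.338 ≈ 3897.3 km; running total=3897.3 km
Leg 1 bearing: y=sinΔλ·cosφ2=-0.52671320, x=cosφ1·sinφ2-sinφ1·cosφ2·cosΔλ=-0.22886013; θ=atan2(y, x)=-113.4852° <0 so +360° → 246.5148° ≈ 246.5°
Leg 2: φ1=0.2601884, φ2=1.2519735, Δφ=0.9917851, Δλ=0.4881372 rad; a=sin²(Δφ/2)+cosφ1·cosφ2·sin²(Δλ/2)=0.2440897663; c=2·atan2(√a, √(1-a))=1.033493812; dist=6371·c=6584.389 ≈ 6584.4 km; running total=10481.7 km
Leg 2 bearing: y=sinΔλ·cosφ2=0.14700171, x=cosφ1·sinφ2-sinφ1·cosφ2·cosΔλ=0.84642206; θ=atan2(y, x)=9.8525° ≈ 9.9°
Leg 3: φ1=1.2519735, φ2=0.8849867, Δφ=-0.3669869, Δλ=2.5000567 rad; a=sin²(Δφ/2)+cosφ1·cosφ2·sin²(Δλ/2)=0.2120669452; c=2·atan2(√a, √(1-a))=0.957133169; dist=6371·c=6097.895 ≈ 6097.9 km; running total=16579.6 km
Leg 3 bearing: y=sinΔλ·cosφ2=0.37898352, x=cosφ1·sinφ2-sinφ1·cosφ2·cosΔλ=0.72439611; θ=atan2(y, x)=27.6173° ≈ 27.6°
Leg 4: φ1=0.8849867, φ2=-1.1528301, Δφ=-2.0378168, Δλ=-0.6961124 rad; a=sin²(Δφ/2)+cosφ1·cosφ2·sin²(Δλ/2)=0.7550173447; c=2·atan2(√a, √(1-a))=2.106021446; dist=6371·c=13417.463 ≈ 13417.5 km; running total=29997.1 km
Leg 4 bearing: y=sinΔλ·cosφ2=-0.26028073, x=cosφ1·sinφ2-sinφ1·cosφ2·cosΔλ=-0.81982837; θ=atan2(y, x)=-162.3863° <0 so +360° → 197.6137° ≈ 197.6°
Leg 5: φ1=-1.1528301, φ2=-0.5400921, Δφ=0.6127380, Δλ=1.5451976 rad; a=sin²(Δφ/2)+cosφ1·cosφ2·sin²(Δλ/2)=0.2605699253; c=2·atan2(√a, √(1-a))=1.071440471; dist=6371·c=6826.147 ≈ 6826.1 km; running total=36823.2 km
Leg 5 bearing: y=sinΔλ·cosφ2=0.85738031, x=cosφ1·sinφ2-sinφ1·cosφ2·cosΔλ=-0.18865831; θ=atan2(y, x)=102.4096° ≈ 102.4°
Leg 6: φ1=-0.5400921, φ2=1.2224879, Δφ=1.7625801, Δλ=0.5106572 rad; a=sin²(Δφ/2)+cosφ1·cosφ2·sin²(Δλ/2)=0.6139776608; c=2·atan2(√a, √(1-a))=1.800773524; dist=6371·c=11472.728 ≈ 11472.7 km; running total=48295.9 km
Leg 6 bearing: y=sinΔλ·cosφ2=0.16681464, x=cosφ1·sinφ2-sinφ1·cosφ2·cosΔλ=0.95927538; θ=atan2(y, x)=9.8649° ≈ 9.9°
Leg 7: φ1=1.2224879, φ2=-0.4699596, Δφ=-1.6924475, Δλ=-1.9929025 rad; a=sin²(Δφ/2)+cosφ1·cosφ2·sin²(Δλ/2)=0.7751630279; c=2·atan2(√a, √(1-a))=2.153551024; dist=6371·c=13720.274 ≈ 13720.3 km; running total=62016.2 km
Leg 7 bearing: y=sinΔλ·cosφ2=-0.81333036, x=cosφ1·sinφ2-sinφ1·cosφ2·cosΔλ=0.18877223; θ=atan2(y, x)=-76.9331° <0 so +360° → 283.0669° ≈ 283.1°

Leg 1: dist=3897.3 km, bearing=246.5°
Leg 2: dist=6584.4 km, bearing=9.9°
Leg 3: dist=6097.9 km, bearing=27.6°
Leg 4: dist=13417.5 km, bearing=197.6°
Leg 5: dist=6826.1 km, bearing=102.4°
Leg 6: dist=11472.7 km, bearing=9.9°
Leg 7: dist=13720.3 km, bearing=283.1°
Total: 62016.2 km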